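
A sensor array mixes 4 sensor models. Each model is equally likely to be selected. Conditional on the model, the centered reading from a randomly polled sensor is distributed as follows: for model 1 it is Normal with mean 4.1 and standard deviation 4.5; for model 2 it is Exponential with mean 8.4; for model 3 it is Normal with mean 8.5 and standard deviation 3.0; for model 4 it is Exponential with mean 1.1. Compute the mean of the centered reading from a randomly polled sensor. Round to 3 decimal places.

5.525

Component means — 1: 4.1; 2: 8.4; 3: 8.5; 4: 1.1.
E[X] = 0.25·4.1 + 0.25·8.4 + 0.25·8.5 + 0.25·1.1 = 5.525.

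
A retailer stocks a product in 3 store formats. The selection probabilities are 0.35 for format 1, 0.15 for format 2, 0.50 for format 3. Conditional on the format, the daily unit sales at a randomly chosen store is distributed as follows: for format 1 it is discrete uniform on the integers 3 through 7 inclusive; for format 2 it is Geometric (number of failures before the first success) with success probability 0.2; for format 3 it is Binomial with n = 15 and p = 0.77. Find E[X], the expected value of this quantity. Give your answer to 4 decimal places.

8.1250

Component means — 1: 5; 2: 4; 3: 11.55.
E[X] = 0.35·5 + 0.15·4 + 0.5·11.55 = 8.125.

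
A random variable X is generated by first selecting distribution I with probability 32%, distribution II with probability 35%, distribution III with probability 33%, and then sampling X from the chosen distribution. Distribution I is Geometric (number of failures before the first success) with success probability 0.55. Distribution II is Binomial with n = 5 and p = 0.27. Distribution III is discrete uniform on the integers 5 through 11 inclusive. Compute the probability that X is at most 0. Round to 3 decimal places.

Conditional on each component, P(X ≤ 0): I: 0.55; II: 0.207307; III: 0.
By total probability, P(X ≤ 0) = 0.32·0.55 + 0.35·0.207307 + 0.33·0 = 0.248558.

0.249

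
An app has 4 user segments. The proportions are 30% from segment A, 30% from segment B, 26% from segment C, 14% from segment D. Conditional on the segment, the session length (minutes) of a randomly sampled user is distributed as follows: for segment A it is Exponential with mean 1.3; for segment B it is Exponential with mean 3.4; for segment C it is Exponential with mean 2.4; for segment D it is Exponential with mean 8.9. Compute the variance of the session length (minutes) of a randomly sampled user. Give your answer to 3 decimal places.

22.366

Per component, A: μ=1.3, E[X²]=3.38; B: μ=3.4, E[X²]=23.12; C: μ=2.4, E[X²]=11.52; D: μ=8.9, E[X²]=158.42.
E[X] = 0.3·1.3 + 0.3·3.4 + 0.26·2.4 + 0.14·8.9 = 3.28.
E[X²] = 0.3·3.38 + 0.3·23.12 + 0.26·11.52 + 0.14·158.42 = 33.124.
Var(X) = E[X²] − (E[X])² = 33.124 − 10.7584 = 22.3656.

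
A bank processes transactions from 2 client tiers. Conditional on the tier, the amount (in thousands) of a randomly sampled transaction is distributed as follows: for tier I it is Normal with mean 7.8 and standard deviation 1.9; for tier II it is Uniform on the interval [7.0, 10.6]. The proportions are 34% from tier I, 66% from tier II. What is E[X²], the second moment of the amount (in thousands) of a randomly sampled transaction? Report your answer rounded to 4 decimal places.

73.7362

For each component E[X²] = Var + (mean)², giving I: 64.45; II: 78.52.
Overall E[X²] = 0.34·64.45 + 0.66·78.52 = 73.7362.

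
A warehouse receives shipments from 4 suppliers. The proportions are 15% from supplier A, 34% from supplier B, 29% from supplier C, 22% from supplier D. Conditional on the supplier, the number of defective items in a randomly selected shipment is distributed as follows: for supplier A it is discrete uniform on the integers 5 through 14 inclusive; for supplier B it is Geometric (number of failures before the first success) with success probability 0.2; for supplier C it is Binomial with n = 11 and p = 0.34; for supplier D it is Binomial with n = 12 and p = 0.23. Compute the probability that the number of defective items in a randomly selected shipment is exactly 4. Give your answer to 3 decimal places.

Conditional on each supplier, P(X = 4): A: 0; B: 0.08192; C: 0.240568; D: 0.171176.
By total probability, P(X = 4) = 0.15·0 + 0.34·0.08192 + 0.29·0.240568 + 0.22·0.171176 = 0.135276.

0.135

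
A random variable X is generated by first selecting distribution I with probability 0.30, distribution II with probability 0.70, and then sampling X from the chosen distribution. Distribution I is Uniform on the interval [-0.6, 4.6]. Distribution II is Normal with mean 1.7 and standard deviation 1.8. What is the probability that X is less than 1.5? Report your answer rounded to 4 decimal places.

0.4402

Conditional on each component, P(X < 1.5): I: 0.403846; II: 0.455764.
By total probability, P(X < 1.5) = 0.3·0.403846 + 0.7·0.455764 = 0.440189.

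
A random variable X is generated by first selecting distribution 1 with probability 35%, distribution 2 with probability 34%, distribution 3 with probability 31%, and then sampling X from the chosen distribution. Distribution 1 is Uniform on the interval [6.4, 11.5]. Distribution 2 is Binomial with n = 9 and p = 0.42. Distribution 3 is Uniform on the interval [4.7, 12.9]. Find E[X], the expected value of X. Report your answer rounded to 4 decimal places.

Component means — 1: 8.95; 2: 3.78; 3: 8.8.
E[X] = 0.35·8.95 + 0.34·3.78 + 0.31·8.8 = 7.1457.

7.1457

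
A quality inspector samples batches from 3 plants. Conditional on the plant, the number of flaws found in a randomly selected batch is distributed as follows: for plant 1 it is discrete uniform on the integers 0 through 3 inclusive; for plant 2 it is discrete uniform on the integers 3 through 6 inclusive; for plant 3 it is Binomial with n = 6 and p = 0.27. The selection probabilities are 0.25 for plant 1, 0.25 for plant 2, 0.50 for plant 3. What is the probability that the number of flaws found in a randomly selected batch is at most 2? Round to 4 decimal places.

Conditional on each plant, P(X ≤ 2): 1: 0.75; 2: 0; 3: 0.797707.
By total probability, P(X ≤ 2) = 0.25·0.75 + 0.25·0 + 0.5·0.797707 = 0.586353.

0.5864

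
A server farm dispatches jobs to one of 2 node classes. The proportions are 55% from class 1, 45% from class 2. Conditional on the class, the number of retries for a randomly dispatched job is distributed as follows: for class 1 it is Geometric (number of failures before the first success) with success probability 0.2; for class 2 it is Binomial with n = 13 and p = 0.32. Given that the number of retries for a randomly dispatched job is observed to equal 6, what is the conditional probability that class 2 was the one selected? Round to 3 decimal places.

Likelihoods P(X=6 | ·): 1: 0.0524288; 2: 0.123874.
Posterior ∝ prior × likelihood. Numerator for 2: 0.45·0.123874 = 0.0557432.
Normalizing constant: 0.55·0.0524288 + 0.45·0.123874 = 0.0845791.
P(2 | observation) = 0.0557432 / 0.0845791 = 0.659066.

0.659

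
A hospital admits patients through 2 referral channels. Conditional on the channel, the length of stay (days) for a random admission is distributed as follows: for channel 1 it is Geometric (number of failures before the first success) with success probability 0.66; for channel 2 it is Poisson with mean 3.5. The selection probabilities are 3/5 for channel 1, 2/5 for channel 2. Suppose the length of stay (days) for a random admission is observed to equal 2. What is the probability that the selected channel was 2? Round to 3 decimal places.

0.618

Likelihoods P(X=2 | ·): 1: 0.076296; 2: 0.184959.
Posterior ∝ prior × likelihood. Numerator for 2: 0.4·0.184959 = 0.0739836.
Normalizing constant: 0.6·0.076296 + 0.4·0.184959 = 0.119761.
P(2 | observation) = 0.0739836 / 0.119761 = 0.617759.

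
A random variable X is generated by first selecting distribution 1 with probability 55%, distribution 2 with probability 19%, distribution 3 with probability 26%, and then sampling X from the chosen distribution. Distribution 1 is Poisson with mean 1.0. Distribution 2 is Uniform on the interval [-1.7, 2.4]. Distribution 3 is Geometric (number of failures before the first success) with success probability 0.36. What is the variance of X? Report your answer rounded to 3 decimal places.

2.331

Per component, 1: μ=1, E[X²]=2; 2: μ=0.35, E[X²]=1.52333; 3: μ=1.77778, E[X²]=8.09877.
E[X] = 0.55·1 + 0.19·0.35 + 0.26·1.77778 = 1.07872.
E[X²] = 0.55·2 + 0.19·1.52333 + 0.26·8.09877 = 3.49511.
Var(X) = E[X²] − (E[X])² = 3.49511 − 1.16364 = 2.33147.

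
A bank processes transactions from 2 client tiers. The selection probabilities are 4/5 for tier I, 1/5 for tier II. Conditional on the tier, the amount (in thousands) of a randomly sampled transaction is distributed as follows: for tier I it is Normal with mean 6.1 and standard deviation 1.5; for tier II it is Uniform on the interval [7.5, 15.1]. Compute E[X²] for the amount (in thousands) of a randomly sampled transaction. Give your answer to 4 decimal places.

For each component E[X²] = Var + (mean)², giving I: 39.46; II: 132.503.
Overall E[X²] = 0.8·39.46 + 0.2·132.503 = 58.0687.

58.0687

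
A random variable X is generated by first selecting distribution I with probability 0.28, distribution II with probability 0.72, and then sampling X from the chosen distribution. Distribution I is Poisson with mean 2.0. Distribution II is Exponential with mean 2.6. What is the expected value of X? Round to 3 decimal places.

2.432

Component means — I: 2; II: 2.6.
E[X] = 0.28·2 + 0.72·2.6 = 2.432.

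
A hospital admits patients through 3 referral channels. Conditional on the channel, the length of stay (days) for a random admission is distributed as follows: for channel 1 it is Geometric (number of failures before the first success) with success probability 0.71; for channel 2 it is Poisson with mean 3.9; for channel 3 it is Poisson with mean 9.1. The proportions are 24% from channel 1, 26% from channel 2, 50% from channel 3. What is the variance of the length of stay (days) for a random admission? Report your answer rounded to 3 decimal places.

Per component, 1: μ=0.408451, E[X²]=0.742115; 2: μ=3.9, E[X²]=19.11; 3: μ=9.1, E[X²]=91.91.
E[X] = 0.24·0.408451 + 0.26·3.9 + 0.5·9.1 = 5.66203.
E[X²] = 0.24·0.742115 + 0.26·19.11 + 0.5·91.91 = 51.1017.
Var(X) = E[X²] − (E[X])² = 51.1017 − 32.0586 = 19.0431.

19.043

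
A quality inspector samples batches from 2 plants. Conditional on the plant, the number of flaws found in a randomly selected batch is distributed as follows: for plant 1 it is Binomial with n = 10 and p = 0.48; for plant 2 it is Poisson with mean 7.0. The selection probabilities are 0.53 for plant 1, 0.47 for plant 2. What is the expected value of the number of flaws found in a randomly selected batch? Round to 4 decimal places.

Component means — 1: 4.8; 2: 7.
E[X] = 0.53·4.8 + 0.47·7 = 5.834.

5.8340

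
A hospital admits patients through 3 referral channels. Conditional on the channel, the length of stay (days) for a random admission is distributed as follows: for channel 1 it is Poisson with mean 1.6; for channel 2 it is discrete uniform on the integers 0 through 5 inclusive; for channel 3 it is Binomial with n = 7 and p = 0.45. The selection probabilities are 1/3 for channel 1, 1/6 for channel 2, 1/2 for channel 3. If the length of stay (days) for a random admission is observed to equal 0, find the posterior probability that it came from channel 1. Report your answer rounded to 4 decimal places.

Likelihoods P(X=0 | ·): 1: 0.201897; 2: 0.166667; 3: 0.0152244.
Posterior ∝ prior × likelihood. Numerator for 1: 0.333333·0.201897 = 0.0672988.
Normalizing constant: 0.333333·0.201897 + 0.166667·0.166667 + 0.5·0.0152244 = 0.102689.
P(1 | observation) = 0.0672988 / 0.102689 = 0.655367.

0.6554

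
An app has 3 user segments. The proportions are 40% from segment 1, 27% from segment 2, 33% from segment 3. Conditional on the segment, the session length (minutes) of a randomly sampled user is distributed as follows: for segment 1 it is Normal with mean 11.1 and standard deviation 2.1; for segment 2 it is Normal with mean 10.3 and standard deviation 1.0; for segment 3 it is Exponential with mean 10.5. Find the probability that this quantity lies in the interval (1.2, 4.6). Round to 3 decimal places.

Conditional on each segment, P(1.2 < X < 4.6): 1: 0.000982062; 2: 5.99037e-09; 3: 0.246739.
By total probability, P(1.2 < X < 4.6) = 0.4·0.000982062 + 0.27·5.99037e-09 + 0.33·0.246739 = 0.0818166.

0.082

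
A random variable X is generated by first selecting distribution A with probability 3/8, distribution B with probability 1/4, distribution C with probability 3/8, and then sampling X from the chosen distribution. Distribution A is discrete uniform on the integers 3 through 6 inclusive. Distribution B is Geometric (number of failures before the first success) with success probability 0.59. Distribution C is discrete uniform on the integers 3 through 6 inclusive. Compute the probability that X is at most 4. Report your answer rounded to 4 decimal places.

0.6221

Conditional on each component, P(X ≤ 4): A: 0.5; B: 0.988414; C: 0.5.
By total probability, P(X ≤ 4) = 0.375·0.5 + 0.25·0.988414 + 0.375·0.5 = 0.622104.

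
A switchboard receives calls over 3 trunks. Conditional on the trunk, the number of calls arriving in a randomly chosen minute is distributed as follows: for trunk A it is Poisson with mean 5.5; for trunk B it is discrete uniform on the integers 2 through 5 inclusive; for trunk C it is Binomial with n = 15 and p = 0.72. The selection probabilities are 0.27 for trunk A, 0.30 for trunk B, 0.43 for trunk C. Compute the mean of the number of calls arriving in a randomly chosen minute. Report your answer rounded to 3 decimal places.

7.179

Component means — A: 5.5; B: 3.5; C: 10.8.
E[X] = 0.27·5.5 + 0.3·3.5 + 0.43·10.8 = 7.179.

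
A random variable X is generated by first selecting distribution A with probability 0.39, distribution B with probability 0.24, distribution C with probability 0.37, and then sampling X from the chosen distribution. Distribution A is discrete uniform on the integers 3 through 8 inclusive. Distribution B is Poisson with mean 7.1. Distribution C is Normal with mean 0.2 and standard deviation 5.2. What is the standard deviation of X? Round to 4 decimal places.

Per component, A: μ=5.5, E[X²]=33.1667; B: μ=7.1, E[X²]=57.51; C: μ=0.2, E[X²]=27.08.
E[X] = 0.39·5.5 + 0.24·7.1 + 0.37·0.2 = 3.923.
E[X²] = 0.39·33.1667 + 0.24·57.51 + 0.37·27.08 = 36.757.
Var(X) = E[X²] − (E[X])² = 36.757 − 15.3899 = 21.3671.
SD(X) = √21.3671 = 4.62245.

4.6225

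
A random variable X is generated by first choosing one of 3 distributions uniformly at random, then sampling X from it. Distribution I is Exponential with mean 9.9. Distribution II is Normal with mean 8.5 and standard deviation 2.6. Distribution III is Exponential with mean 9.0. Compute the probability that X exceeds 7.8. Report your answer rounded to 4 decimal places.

0.4938

Conditional on each component, P(X > 7.8): I: 0.454809; II: 0.606124; III: 0.42035.
By total probability, P(X > 7.8) = 0.333333·0.454809 + 0.333333·0.606124 + 0.333333·0.42035 = 0.493761.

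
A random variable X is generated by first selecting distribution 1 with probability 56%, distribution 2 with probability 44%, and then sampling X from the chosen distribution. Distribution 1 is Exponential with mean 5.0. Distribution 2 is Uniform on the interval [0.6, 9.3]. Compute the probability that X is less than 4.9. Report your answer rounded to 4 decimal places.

0.5673

Conditional on each component, P(X < 4.9): 1: 0.624689; 2: 0.494253.
By total probability, P(X < 4.9) = 0.56·0.624689 + 0.44·0.494253 = 0.567297.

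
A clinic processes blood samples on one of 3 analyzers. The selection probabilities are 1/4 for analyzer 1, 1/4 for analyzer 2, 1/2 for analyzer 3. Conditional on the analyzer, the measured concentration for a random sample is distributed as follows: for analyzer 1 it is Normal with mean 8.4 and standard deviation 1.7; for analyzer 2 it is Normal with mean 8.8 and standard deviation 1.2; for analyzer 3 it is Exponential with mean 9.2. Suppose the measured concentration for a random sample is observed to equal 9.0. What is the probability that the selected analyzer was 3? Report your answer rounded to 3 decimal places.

0.130

Likelihoods f(9.0 | ·): 1: 0.220502; 2: 0.327866; 3: 0.0408657.
Posterior ∝ prior × likelihood. Numerator for 3: 0.5·0.0408657 = 0.0204328.
Normalizing constant: 0.25·0.220502 + 0.25·0.327866 + 0.5·0.0408657 = 0.157525.
P(3 | observation) = 0.0204328 / 0.157525 = 0.129712.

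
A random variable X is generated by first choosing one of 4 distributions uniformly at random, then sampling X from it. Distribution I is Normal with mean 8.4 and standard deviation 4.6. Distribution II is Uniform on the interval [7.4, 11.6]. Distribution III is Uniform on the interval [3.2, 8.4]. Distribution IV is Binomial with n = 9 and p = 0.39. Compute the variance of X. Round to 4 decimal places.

12.1746

Per component, I: μ=8.4, E[X²]=91.72; II: μ=9.5, E[X²]=91.72; III: μ=5.8, E[X²]=35.8933; IV: μ=3.51, E[X²]=14.4612.
E[X] = 0.25·8.4 + 0.25·9.5 + 0.25·5.8 + 0.25·3.51 = 6.8025.
E[X²] = 0.25·91.72 + 0.25·91.72 + 0.25·35.8933 + 0.25·14.4612 = 58.4486.
Var(X) = E[X²] − (E[X])² = 58.4486 − 46.274 = 12.1746.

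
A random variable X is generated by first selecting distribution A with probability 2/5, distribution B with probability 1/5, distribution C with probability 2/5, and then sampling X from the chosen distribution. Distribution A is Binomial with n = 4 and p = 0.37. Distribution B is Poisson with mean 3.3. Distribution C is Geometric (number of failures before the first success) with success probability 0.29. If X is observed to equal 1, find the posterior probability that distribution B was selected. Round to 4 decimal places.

Likelihoods P(X=1 | ·): A: 0.37007; B: 0.121714; C: 0.2059.
Posterior ∝ prior × likelihood. Numerator for B: 0.2·0.121714 = 0.0243429.
Normalizing constant: 0.4·0.37007 + 0.2·0.121714 + 0.4·0.2059 = 0.254731.
P(B | observation) = 0.0243429 / 0.254731 = 0.0955632.

0.0956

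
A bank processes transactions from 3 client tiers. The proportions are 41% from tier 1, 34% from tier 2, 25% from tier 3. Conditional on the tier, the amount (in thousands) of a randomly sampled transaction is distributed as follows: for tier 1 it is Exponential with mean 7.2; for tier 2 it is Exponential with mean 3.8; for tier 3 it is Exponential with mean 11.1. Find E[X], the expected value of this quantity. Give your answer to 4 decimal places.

7.0190

Component means — 1: 7.2; 2: 3.8; 3: 11.1.
E[X] = 0.41·7.2 + 0.34·3.8 + 0.25·11.1 = 7.019.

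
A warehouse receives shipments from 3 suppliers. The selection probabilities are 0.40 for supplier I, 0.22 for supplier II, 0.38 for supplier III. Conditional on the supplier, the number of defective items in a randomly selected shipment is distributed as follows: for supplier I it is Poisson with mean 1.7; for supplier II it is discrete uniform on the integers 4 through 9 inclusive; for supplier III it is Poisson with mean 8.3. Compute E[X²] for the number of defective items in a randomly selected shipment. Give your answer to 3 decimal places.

41.105

For each component E[X²] = Var + (mean)², giving I: 4.59; II: 45.1667; III: 77.19.
Overall E[X²] = 0.4·4.59 + 0.22·45.1667 + 0.38·77.19 = 41.1049.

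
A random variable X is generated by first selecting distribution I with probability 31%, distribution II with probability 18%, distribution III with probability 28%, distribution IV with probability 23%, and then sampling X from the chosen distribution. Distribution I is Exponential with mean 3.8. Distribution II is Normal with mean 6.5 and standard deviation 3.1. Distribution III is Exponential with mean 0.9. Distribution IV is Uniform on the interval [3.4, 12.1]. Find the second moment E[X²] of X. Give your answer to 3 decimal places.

34.006

For each component E[X²] = Var + (mean)², giving I: 28.88; II: 51.86; III: 1.62; IV: 66.37.
Overall E[X²] = 0.31·28.88 + 0.18·51.86 + 0.28·1.62 + 0.23·66.37 = 34.0063.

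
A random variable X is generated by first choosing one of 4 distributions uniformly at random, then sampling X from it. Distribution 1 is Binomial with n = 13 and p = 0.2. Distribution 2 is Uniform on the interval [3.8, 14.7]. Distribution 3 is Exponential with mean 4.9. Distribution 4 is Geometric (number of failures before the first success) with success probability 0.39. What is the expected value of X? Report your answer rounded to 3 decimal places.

4.579

Component means — 1: 2.6; 2: 9.25; 3: 4.9; 4: 1.5641.
E[X] = 0.25·2.6 + 0.25·9.25 + 0.25·4.9 + 0.25·1.5641 = 4.57853.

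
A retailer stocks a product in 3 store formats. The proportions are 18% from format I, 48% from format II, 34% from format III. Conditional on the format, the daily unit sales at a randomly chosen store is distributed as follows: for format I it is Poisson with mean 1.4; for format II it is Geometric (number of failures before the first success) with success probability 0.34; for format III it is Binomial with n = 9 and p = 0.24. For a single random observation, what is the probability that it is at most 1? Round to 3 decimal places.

0.488

Conditional on each format, P(X ≤ 1): I: 0.591833; II: 0.5644; III: 0.325006.
By total probability, P(X ≤ 1) = 0.18·0.591833 + 0.48·0.5644 + 0.34·0.325006 = 0.487944.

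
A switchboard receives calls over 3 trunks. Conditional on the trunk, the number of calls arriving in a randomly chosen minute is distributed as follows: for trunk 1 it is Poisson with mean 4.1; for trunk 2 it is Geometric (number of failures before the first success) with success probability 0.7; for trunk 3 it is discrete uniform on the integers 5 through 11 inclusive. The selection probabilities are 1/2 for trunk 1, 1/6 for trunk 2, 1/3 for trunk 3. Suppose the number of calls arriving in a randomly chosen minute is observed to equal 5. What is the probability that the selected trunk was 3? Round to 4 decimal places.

Likelihoods P(X=5 | ·): 1: 0.160004; 2: 0.001701; 3: 0.142857.
Posterior ∝ prior × likelihood. Numerator for 3: 0.333333·0.142857 = 0.047619.
Normalizing constant: 0.5·0.160004 + 0.166667·0.001701 + 0.333333·0.142857 = 0.127905.
P(3 | observation) = 0.047619 / 0.127905 = 0.372302.

0.3723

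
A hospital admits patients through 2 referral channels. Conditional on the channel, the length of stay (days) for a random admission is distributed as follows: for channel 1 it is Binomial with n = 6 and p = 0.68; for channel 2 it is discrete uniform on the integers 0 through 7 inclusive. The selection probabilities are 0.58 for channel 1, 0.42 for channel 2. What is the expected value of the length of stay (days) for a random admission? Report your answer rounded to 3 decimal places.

Component means — 1: 4.08; 2: 3.5.
E[X] = 0.58·4.08 + 0.42·3.5 = 3.8364.

3.836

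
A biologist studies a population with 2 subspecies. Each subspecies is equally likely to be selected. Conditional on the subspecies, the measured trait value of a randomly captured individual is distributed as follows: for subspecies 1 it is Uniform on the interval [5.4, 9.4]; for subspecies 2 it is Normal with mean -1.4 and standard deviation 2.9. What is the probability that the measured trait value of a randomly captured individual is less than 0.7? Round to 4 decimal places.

0.3828

Conditional on each subspecies, P(X < 0.7): 1: 0; 2: 0.765509.
By total probability, P(X < 0.7) = 0.5·0 + 0.5·0.765509 = 0.382755.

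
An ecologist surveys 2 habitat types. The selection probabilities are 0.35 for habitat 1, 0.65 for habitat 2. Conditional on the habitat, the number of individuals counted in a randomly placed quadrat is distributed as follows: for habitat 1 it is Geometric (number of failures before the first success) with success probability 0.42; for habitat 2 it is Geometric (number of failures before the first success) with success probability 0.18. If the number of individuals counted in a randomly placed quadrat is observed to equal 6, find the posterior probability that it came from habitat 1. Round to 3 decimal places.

Likelihoods P(X=6 | ·): 1: 0.0159889; 2: 0.0547212.
Posterior ∝ prior × likelihood. Numerator for 1: 0.35·0.0159889 = 0.0055961.
Normalizing constant: 0.35·0.0159889 + 0.65·0.0547212 = 0.0411649.
P(1 | observation) = 0.0055961 / 0.0411649 = 0.135944.

0.136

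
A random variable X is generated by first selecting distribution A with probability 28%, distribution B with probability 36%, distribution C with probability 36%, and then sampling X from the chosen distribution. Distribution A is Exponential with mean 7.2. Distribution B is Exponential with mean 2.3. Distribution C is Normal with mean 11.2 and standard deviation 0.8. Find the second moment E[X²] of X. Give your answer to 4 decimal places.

For each component E[X²] = Var + (mean)², giving A: 103.68; B: 10.58; C: 126.08.
Overall E[X²] = 0.28·103.68 + 0.36·10.58 + 0.36·126.08 = 78.228.

78.2280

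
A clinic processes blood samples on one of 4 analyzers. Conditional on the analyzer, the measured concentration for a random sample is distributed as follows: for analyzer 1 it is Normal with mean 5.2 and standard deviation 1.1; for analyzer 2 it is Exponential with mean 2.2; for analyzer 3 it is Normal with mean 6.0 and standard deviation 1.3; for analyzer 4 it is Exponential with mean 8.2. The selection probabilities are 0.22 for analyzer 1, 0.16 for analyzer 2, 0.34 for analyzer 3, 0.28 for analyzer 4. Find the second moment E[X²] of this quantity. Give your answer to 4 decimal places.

58.2328

For each component E[X²] = Var + (mean)², giving 1: 28.25; 2: 9.68; 3: 37.69; 4: 134.48.
Overall E[X²] = 0.22·28.25 + 0.16·9.68 + 0.34·37.69 + 0.28·134.48 = 58.2328.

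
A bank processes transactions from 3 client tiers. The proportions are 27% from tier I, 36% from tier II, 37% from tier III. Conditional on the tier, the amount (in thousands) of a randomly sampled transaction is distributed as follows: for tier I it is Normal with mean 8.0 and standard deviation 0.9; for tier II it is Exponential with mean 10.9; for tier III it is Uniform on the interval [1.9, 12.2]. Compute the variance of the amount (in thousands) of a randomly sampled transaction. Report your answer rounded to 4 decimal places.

49.1434

Per component, I: μ=8, E[X²]=64.81; II: μ=10.9, E[X²]=237.62; III: μ=7.05, E[X²]=58.5433.
E[X] = 0.27·8 + 0.36·10.9 + 0.37·7.05 = 8.6925.
E[X²] = 0.27·64.81 + 0.36·237.62 + 0.37·58.5433 = 124.703.
Var(X) = E[X²] − (E[X])² = 124.703 − 75.5596 = 49.1434.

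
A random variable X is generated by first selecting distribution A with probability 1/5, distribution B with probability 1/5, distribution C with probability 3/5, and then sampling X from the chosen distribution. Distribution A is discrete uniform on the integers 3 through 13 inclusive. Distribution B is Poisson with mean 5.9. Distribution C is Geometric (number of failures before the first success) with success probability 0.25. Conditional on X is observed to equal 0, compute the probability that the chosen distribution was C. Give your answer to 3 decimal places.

Likelihoods P(X=0 | ·): A: 0; B: 0.00273944; C: 0.25.
Posterior ∝ prior × likelihood. Numerator for C: 0.6·0.25 = 0.15.
Normalizing constant: 0.2·0 + 0.2·0.00273944 + 0.6·0.25 = 0.150548.
P(C | observation) = 0.15 / 0.150548 = 0.996361.

0.996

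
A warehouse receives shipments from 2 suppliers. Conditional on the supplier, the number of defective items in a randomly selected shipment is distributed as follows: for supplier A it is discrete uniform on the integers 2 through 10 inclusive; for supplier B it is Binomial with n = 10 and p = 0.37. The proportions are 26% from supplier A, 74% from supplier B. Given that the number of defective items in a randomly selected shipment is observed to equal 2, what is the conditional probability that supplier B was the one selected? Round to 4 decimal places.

0.7966

Likelihoods P(X=2 | ·): A: 0.111111; B: 0.152876.
Posterior ∝ prior × likelihood. Numerator for B: 0.74·0.152876 = 0.113129.
Normalizing constant: 0.26·0.111111 + 0.74·0.152876 = 0.142017.
P(B | observation) = 0.113129 / 0.142017 = 0.796582.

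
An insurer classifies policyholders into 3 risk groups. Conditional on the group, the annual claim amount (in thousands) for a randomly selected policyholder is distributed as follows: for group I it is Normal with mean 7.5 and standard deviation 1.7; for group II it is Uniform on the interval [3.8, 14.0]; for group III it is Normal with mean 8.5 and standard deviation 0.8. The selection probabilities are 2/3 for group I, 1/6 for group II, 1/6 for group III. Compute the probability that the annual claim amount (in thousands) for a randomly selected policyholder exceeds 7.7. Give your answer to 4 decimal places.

0.5453

Conditional on each group, P(X > 7.7): I: 0.453174; II: 0.617647; III: 0.841345.
By total probability, P(X > 7.7) = 0.666667·0.453174 + 0.166667·0.617647 + 0.166667·0.841345 = 0.545281.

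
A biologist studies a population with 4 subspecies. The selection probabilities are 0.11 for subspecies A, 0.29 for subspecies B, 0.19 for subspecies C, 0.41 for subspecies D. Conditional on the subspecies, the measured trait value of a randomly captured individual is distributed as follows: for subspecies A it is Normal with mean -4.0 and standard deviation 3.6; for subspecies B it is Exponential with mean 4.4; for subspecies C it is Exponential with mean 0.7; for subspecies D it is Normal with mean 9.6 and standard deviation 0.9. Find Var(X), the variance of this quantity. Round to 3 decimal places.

Per component, A: μ=-4, E[X²]=28.96; B: μ=4.4, E[X²]=38.72; C: μ=0.7, E[X²]=0.98; D: μ=9.6, E[X²]=92.97.
E[X] = 0.11·-4 + 0.29·4.4 + 0.19·0.7 + 0.41·9.6 = 4.905.
E[X²] = 0.11·28.96 + 0.29·38.72 + 0.19·0.98 + 0.41·92.97 = 52.7183.
Var(X) = E[X²] − (E[X])² = 52.7183 − 24.059 = 28.6593.

28.659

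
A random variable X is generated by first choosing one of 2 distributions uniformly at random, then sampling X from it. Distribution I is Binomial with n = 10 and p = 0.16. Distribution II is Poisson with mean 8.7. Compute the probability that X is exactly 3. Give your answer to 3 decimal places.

0.082

Conditional on each component, P(X = 3): I: 0.145043; II: 0.0182829.
By total probability, P(X = 3) = 0.5·0.145043 + 0.5·0.0182829 = 0.0816628.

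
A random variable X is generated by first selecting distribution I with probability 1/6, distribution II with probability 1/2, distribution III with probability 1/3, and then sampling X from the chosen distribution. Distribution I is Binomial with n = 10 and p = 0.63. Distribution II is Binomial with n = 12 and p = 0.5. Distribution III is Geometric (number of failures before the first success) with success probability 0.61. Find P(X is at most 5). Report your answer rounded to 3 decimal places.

Conditional on each component, P(X ≤ 5): I: 0.293928; II: 0.387207; III: 0.996481.
By total probability, P(X ≤ 5) = 0.166667·0.293928 + 0.5·0.387207 + 0.333333·0.996481 = 0.574752.

0.575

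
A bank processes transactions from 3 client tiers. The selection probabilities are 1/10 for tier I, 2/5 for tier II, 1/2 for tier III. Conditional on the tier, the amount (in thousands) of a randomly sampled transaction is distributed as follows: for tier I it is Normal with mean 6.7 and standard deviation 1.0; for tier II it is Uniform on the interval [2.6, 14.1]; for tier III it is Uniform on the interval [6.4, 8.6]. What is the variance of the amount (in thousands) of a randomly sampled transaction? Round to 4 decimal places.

Per component, I: μ=6.7, E[X²]=45.89; II: μ=8.35, E[X²]=80.7433; III: μ=7.5, E[X²]=56.6533.
E[X] = 0.1·6.7 + 0.4·8.35 + 0.5·7.5 = 7.76.
E[X²] = 0.1·45.89 + 0.4·80.7433 + 0.5·56.6533 = 65.213.
Var(X) = E[X²] − (E[X])² = 65.213 − 60.2176 = 4.9954.

4.9954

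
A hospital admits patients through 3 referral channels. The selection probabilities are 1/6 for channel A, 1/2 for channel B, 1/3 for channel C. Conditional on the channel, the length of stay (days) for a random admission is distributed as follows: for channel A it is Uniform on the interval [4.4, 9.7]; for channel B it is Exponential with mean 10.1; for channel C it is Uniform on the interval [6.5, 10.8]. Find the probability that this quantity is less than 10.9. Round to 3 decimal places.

0.830

Conditional on each channel, P(X < 10.9): A: 1; B: 0.660135; C: 1.
By total probability, P(X < 10.9) = 0.166667·1 + 0.5·0.660135 + 0.333333·1 = 0.830068.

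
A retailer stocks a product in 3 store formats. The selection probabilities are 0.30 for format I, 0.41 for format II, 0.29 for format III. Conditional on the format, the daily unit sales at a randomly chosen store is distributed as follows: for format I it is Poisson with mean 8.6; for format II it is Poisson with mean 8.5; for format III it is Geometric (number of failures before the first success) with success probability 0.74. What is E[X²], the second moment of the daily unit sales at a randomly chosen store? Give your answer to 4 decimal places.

For each component E[X²] = Var + (mean)², giving I: 82.56; II: 80.75; III: 0.598247.
Overall E[X²] = 0.3·82.56 + 0.41·80.75 + 0.29·0.598247 = 58.049.

58.0490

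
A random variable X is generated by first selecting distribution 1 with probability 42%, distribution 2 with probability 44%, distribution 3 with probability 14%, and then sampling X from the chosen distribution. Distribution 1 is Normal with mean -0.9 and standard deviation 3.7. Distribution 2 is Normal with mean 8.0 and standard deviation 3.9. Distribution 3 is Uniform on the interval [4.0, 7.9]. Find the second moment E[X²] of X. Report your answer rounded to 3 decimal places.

46.076

For each component E[X²] = Var + (mean)², giving 1: 14.5; 2: 79.21; 3: 36.67.
Overall E[X²] = 0.42·14.5 + 0.44·79.21 + 0.14·36.67 = 46.0762.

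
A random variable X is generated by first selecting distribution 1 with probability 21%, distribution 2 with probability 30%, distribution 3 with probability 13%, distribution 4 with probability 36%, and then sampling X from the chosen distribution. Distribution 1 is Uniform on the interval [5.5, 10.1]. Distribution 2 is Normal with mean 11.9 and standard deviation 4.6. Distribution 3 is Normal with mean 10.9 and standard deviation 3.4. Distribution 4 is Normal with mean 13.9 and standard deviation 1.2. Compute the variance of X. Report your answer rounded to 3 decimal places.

Per component, 1: μ=7.8, E[X²]=62.6033; 2: μ=11.9, E[X²]=162.77; 3: μ=10.9, E[X²]=130.37; 4: μ=13.9, E[X²]=194.65.
E[X] = 0.21·7.8 + 0.3·11.9 + 0.13·10.9 + 0.36·13.9 = 11.629.
E[X²] = 0.21·62.6033 + 0.3·162.77 + 0.13·130.37 + 0.36·194.65 = 149.
Var(X) = E[X²] − (E[X])² = 149 − 135.234 = 13.7662.

13.766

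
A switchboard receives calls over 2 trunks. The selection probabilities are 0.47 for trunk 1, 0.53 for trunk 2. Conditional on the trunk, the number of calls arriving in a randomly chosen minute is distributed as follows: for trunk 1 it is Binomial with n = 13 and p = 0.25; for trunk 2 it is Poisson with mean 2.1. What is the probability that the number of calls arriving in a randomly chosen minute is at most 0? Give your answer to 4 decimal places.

Conditional on each trunk, P(X ≤ 0): 1: 0.0237573; 2: 0.122456.
By total probability, P(X ≤ 0) = 0.47·0.0237573 + 0.53·0.122456 = 0.0760678.

0.0761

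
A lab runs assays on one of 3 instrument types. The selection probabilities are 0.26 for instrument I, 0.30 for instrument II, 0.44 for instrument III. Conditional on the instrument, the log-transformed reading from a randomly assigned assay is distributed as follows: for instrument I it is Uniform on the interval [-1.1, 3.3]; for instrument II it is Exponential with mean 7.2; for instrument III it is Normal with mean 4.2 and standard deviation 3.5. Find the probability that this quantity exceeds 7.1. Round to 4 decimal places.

Conditional on each instrument, P(X > 7.1): I: 0; II: 0.373025; III: 0.203673.
By total probability, P(X > 7.1) = 0.26·0 + 0.3·0.373025 + 0.44·0.203673 = 0.201524.

0.2015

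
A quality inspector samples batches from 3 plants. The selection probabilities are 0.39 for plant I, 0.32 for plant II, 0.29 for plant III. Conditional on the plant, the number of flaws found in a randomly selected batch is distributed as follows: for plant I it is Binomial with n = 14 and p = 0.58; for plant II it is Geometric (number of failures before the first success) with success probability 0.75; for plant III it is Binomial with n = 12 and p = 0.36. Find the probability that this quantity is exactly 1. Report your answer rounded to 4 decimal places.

0.0693

Conditional on each plant, P(X = 1): I: 0.000102754; II: 0.1875; III: 0.031876.
By total probability, P(X = 1) = 0.39·0.000102754 + 0.32·0.1875 + 0.29·0.031876 = 0.0692841.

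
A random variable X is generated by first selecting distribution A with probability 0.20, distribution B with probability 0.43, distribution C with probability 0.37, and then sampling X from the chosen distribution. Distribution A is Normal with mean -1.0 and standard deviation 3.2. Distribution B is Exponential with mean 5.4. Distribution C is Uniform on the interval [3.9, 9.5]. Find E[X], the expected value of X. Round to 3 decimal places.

Component means — A: -1; B: 5.4; C: 6.7.
E[X] = 0.2·-1 + 0.43·5.4 + 0.37·6.7 = 4.601.

4.601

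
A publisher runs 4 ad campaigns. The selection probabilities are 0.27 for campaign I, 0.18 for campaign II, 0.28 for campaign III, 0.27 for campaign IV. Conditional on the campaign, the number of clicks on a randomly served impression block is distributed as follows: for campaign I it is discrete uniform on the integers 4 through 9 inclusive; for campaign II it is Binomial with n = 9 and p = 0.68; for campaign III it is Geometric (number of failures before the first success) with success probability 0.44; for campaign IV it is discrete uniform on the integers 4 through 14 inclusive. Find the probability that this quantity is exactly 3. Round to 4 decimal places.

Conditional on each campaign, P(X = 3): I: 0; II: 0.02836; III: 0.077271; IV: 0.
By total probability, P(X = 3) = 0.27·0 + 0.18·0.02836 + 0.28·0.077271 + 0.27·0 = 0.0267407.

0.0267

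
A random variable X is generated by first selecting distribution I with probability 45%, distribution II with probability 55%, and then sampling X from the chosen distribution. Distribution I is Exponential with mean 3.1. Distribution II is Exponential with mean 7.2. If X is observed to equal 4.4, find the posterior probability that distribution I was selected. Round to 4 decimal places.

0.4585

Likelihoods f(4.4 | ·): I: 0.0780226; II: 0.0753816.
Posterior ∝ prior × likelihood. Numerator for I: 0.45·0.0780226 = 0.0351102.
Normalizing constant: 0.45·0.0780226 + 0.55·0.0753816 = 0.07657.
P(I | observation) = 0.0351102 / 0.07657 = 0.458537.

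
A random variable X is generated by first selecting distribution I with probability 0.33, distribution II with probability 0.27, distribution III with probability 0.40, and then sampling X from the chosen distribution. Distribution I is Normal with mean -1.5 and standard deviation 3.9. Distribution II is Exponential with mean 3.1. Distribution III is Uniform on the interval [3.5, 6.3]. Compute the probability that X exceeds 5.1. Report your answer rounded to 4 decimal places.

0.2385

Conditional on each component, P(X > 5.1): I: 0.0452937; II: 0.192981; III: 0.428571.
By total probability, P(X > 5.1) = 0.33·0.0452937 + 0.27·0.192981 + 0.4·0.428571 = 0.23848.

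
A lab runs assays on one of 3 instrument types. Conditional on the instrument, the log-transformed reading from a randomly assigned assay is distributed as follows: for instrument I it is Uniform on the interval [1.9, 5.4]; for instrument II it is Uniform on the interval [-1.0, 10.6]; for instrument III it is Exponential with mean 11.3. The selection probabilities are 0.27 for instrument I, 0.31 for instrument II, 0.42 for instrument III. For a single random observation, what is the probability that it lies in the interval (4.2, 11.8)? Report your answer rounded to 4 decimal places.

0.4054

Conditional on each instrument, P(4.2 < X < 11.8): I: 0.342857; II: 0.551724; III: 0.337617.
By total probability, P(4.2 < X < 11.8) = 0.27·0.342857 + 0.31·0.551724 + 0.42·0.337617 = 0.405405.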